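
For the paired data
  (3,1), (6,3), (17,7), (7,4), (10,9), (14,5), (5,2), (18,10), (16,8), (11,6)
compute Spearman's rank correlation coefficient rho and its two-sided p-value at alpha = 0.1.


Step 1: Rank x and y separately (midranks; no ties here).
rank(x): 3->1, 6->3, 17->9, 7->4, 10->5, 14->7, 5->2, 18->10, 16->8, 11->6
rank(y): 1->1, 3->3, 7->7, 4->4, 9->9, 5->5, 2->2, 10->10, 8->8, 6->6
Step 2: d_i = R_x(i) - R_y(i); compute d_i^2.
  (1-1)^2=0, (3-3)^2=0, (9-7)^2=4, (4-4)^2=0, (5-9)^2=16, (7-5)^2=4, (2-2)^2=0, (10-10)^2=0, (8-8)^2=0, (6-6)^2=0
sum(d^2) = 24.
Step 3: rho = 1 - 6*24 / (10*(10^2 - 1)) = 1 - 144/990 = 0.854545.
Step 4: Under H0, t = rho * sqrt((n-2)/(1-rho^2)) = 4.6537 ~ t(8).
Step 5: Two-sided p-value from the t-distribution with 8 df = 0.001637.
Step 6: alpha = 0.1. reject H0.

rho = 0.8545, p = 0.001637, reject H0 at alpha = 0.1.


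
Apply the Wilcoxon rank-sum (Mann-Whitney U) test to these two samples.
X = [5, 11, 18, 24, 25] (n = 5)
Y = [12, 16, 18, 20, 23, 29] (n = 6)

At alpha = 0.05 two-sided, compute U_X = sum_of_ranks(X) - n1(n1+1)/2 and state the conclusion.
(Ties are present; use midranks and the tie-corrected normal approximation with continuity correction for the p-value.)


Step 1: Combine and sort all 11 observations; assign midranks.
sorted (value, group): (5,X), (11,X), (12,Y), (16,Y), (18,X), (18,Y), (20,Y), (23,Y), (24,X), (25,X), (29,Y)
ranks: 5->1, 11->2, 12->3, 16->4, 18->5.5, 18->5.5, 20->7, 23->8, 24->9, 25->10, 29->11
Step 2: Rank sum for X: R1 = 1 + 2 + 5.5 + 9 + 10 = 27.5.
Step 3: U_X = R1 - n1(n1+1)/2 = 27.5 - 5*6/2 = 27.5 - 15 = 12.5.
       U_Y = n1*n2 - U_X = 30 - 12.5 = 17.5.
Step 4: Ties are present, so use the tie-corrected normal approximation (with continuity correction) for the p-value.
Step 5: p-value = 0.714379; compare to alpha = 0.05. fail to reject H0.

U_X = 12.5, p = 0.714379, fail to reject H0 at alpha = 0.05.


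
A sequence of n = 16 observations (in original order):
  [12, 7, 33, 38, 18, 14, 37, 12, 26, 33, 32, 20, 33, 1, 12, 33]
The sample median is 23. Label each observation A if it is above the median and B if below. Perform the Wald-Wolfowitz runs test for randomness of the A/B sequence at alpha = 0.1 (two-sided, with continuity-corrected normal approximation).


Step 1: Compute median = 23; label A = above, B = below.
Labels in order: BBAABBABAAABABBA  (n_A = 8, n_B = 8)
Step 2: Count runs R = 10.
Step 3: Under H0 (random ordering), E[R] = 2*n_A*n_B/(n_A+n_B) + 1 = 2*8*8/16 + 1 = 9.0000.
        Var[R] = 2*n_A*n_B*(2*n_A*n_B - n_A - n_B) / ((n_A+n_B)^2 * (n_A+n_B-1)) = 14336/3840 = 3.7333.
        SD[R] = 1.9322.
Step 4: Continuity-corrected z = (R - 0.5 - E[R]) / SD[R] = (10 - 0.5 - 9.0000) / 1.9322 = 0.2588.
Step 5: Two-sided p-value via normal approximation = 2*(1 - Phi(|z|)) = 0.795809.
Step 6: alpha = 0.1. fail to reject H0.

R = 10, z = 0.2588, p = 0.795809, fail to reject H0.


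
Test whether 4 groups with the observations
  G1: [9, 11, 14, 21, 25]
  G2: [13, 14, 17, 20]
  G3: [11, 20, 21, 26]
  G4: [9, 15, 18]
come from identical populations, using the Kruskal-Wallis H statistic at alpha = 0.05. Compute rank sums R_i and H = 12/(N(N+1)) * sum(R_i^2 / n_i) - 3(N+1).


Step 1: Combine all N = 16 observations and assign midranks.
sorted (value, group, rank): (9,G1,1.5), (9,G4,1.5), (11,G1,3.5), (11,G3,3.5), (13,G2,5), (14,G1,6.5), (14,G2,6.5), (15,G4,8), (17,G2,9), (18,G4,10), (20,G2,11.5), (20,G3,11.5), (21,G1,13.5), (21,G3,13.5), (25,G1,15), (26,G3,16)
Step 2: Sum ranks within each group.
R_1 = 40 (n_1 = 5)
R_2 = 32 (n_2 = 4)
R_3 = 44.5 (n_3 = 4)
R_4 = 19.5 (n_4 = 3)
Step 3: H = 12/(N(N+1)) * sum(R_i^2/n_i) - 3(N+1)
     = 12/(16*17) * (40^2/5 + 32^2/4 + 44.5^2/4 + 19.5^2/3) - 3*17
     = 0.044118 * 1197.81 - 51
     = 1.844669.
Step 4: Ties present; correction factor C = 1 - 30/(16^3 - 16) = 0.992647. Corrected H = 1.844669 / 0.992647 = 1.858333.
Step 5: Under H0, H ~ chi^2(3); p-value = 0.602324.
Step 6: alpha = 0.05. fail to reject H0.

H = 1.8583, df = 3, p = 0.602324, fail to reject H0.


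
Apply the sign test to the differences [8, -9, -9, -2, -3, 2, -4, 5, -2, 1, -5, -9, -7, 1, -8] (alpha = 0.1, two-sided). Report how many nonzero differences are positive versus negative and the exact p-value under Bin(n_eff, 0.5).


Step 1: Discard zero differences. Original n = 15; n_eff = number of nonzero differences = 15.
Nonzero differences (with sign): +8, -9, -9, -2, -3, +2, -4, +5, -2, +1, -5, -9, -7, +1, -8
Step 2: Count signs: positive = 5, negative = 10.
Step 3: Under H0: P(positive) = 0.5, so the number of positives S ~ Bin(15, 0.5).
Step 4: Two-sided exact p-value = sum of Bin(15,0.5) probabilities at or below the observed probability = 0.301758.
Step 5: alpha = 0.1. fail to reject H0.

n_eff = 15, pos = 5, neg = 10, p = 0.301758, fail to reject H0.


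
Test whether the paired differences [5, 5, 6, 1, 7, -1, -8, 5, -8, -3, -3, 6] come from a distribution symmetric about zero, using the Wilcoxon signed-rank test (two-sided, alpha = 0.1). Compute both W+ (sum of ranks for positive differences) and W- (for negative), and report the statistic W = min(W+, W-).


Step 1: Drop any zero differences (none here) and take |d_i|.
|d| = [5, 5, 6, 1, 7, 1, 8, 5, 8, 3, 3, 6]
Step 2: Midrank |d_i| (ties get averaged ranks).
ranks: |5|->6, |5|->6, |6|->8.5, |1|->1.5, |7|->10, |1|->1.5, |8|->11.5, |5|->6, |8|->11.5, |3|->3.5, |3|->3.5, |6|->8.5
Step 3: Attach original signs; sum ranks with positive sign and with negative sign.
W+ = 6 + 6 + 8.5 + 1.5 + 10 + 6 + 8.5 = 46.5
W- = 1.5 + 11.5 + 11.5 + 3.5 + 3.5 = 31.5
(Check: W+ + W- = 78 should equal n(n+1)/2 = 78.)
Step 4: Test statistic W = min(W+, W-) = 31.5.
Step 5: Ties in |d|, so use the tie-corrected normal approximation.
        E[W] = n(n+1)/4 = 12*13/4 = 39.
        Tie groups: |d|=1 (t=2), |d|=3 (t=2), |d|=5 (t=3), |d|=6 (t=2), |d|=8 (t=2); sum(t^3 - t) = 48.
        Var[W] = n(n+1)(2n+1)/24 - sum(t^3-t)/48 = 3900/24 - 48/48 = 161.5.
        z = (W - E[W]) / sqrt(Var[W]) = (31.5 - 39) / 12.7083 = -0.5902.
        Two-sided p = 2*Phi(z) = 0.555079.
Step 6: alpha = 0.1. fail to reject H0.

W+ = 46.5, W- = 31.5, W = min = 31.5, p = 0.555079, fail to reject H0.


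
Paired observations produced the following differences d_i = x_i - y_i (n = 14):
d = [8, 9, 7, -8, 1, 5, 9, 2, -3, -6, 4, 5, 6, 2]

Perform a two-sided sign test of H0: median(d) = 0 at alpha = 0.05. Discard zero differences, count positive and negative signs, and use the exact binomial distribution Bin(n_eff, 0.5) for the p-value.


Step 1: Discard zero differences. Original n = 14; n_eff = number of nonzero differences = 14.
Nonzero differences (with sign): +8, +9, +7, -8, +1, +5, +9, +2, -3, -6, +4, +5, +6, +2
Step 2: Count signs: positive = 11, negative = 3.
Step 3: Under H0: P(positive) = 0.5, so the number of positives S ~ Bin(14, 0.5).
Step 4: Two-sided exact p-value = sum of Bin(14,0.5) probabilities at or below the observed probability = 0.057373.
Step 5: alpha = 0.05. fail to reject H0.

n_eff = 14, pos = 11, neg = 3, p = 0.057373, fail to reject H0.


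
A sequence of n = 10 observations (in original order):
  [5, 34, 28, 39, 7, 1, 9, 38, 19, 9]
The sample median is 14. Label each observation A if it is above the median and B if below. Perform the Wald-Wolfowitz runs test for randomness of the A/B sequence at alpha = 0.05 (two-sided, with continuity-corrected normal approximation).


Step 1: Compute median = 14; label A = above, B = below.
Labels in order: BAAABBBAAB  (n_A = 5, n_B = 5)
Step 2: Count runs R = 5.
Step 3: Under H0 (random ordering), E[R] = 2*n_A*n_B/(n_A+n_B) + 1 = 2*5*5/10 + 1 = 6.0000.
        Var[R] = 2*n_A*n_B*(2*n_A*n_B - n_A - n_B) / ((n_A+n_B)^2 * (n_A+n_B-1)) = 2000/900 = 2.2222.
        SD[R] = 1.4907.
Step 4: Continuity-corrected z = (R + 0.5 - E[R]) / SD[R] = (5 + 0.5 - 6.0000) / 1.4907 = -0.3354.
Step 5: Two-sided p-value via normal approximation = 2*(1 - Phi(|z|)) = 0.737316.
Step 6: alpha = 0.05. fail to reject H0.

R = 5, z = -0.3354, p = 0.737316, fail to reject H0.


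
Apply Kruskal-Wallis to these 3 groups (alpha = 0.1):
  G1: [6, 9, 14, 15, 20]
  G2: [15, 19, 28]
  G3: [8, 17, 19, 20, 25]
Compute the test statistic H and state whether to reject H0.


Step 1: Combine all N = 13 observations and assign midranks.
sorted (value, group, rank): (6,G1,1), (8,G3,2), (9,G1,3), (14,G1,4), (15,G1,5.5), (15,G2,5.5), (17,G3,7), (19,G2,8.5), (19,G3,8.5), (20,G1,10.5), (20,G3,10.5), (25,G3,12), (28,G2,13)
Step 2: Sum ranks within each group.
R_1 = 24 (n_1 = 5)
R_2 = 27 (n_2 = 3)
R_3 = 40 (n_3 = 5)
Step 3: H = 12/(N(N+1)) * sum(R_i^2/n_i) - 3(N+1)
     = 12/(13*14) * (24^2/5 + 27^2/3 + 40^2/5) - 3*14
     = 0.065934 * 678.2 - 42
     = 2.716484.
Step 4: Ties present; correction factor C = 1 - 18/(13^3 - 13) = 0.991758. Corrected H = 2.716484 / 0.991758 = 2.739058.
Step 5: Under H0, H ~ chi^2(2); p-value = 0.254227.
Step 6: alpha = 0.1. fail to reject H0.

H = 2.7391, df = 2, p = 0.254227, fail to reject H0.


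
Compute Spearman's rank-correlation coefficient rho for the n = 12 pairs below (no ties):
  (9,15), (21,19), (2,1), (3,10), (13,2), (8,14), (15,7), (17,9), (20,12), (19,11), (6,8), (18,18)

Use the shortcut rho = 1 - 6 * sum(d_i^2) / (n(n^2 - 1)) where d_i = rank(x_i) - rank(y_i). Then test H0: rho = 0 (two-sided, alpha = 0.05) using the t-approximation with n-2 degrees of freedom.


Step 1: Rank x and y separately (midranks; no ties here).
rank(x): 9->5, 21->12, 2->1, 3->2, 13->6, 8->4, 15->7, 17->8, 20->11, 19->10, 6->3, 18->9
rank(y): 15->10, 19->12, 1->1, 10->6, 2->2, 14->9, 7->3, 9->5, 12->8, 11->7, 8->4, 18->11
Step 2: d_i = R_x(i) - R_y(i); compute d_i^2.
  (5-10)^2=25, (12-12)^2=0, (1-1)^2=0, (2-6)^2=16, (6-2)^2=16, (4-9)^2=25, (7-3)^2=16, (8-5)^2=9, (11-8)^2=9, (10-7)^2=9, (3-4)^2=1, (9-11)^2=4
sum(d^2) = 130.
Step 3: rho = 1 - 6*130 / (12*(12^2 - 1)) = 1 - 780/1716 = 0.545455.
Step 4: Under H0, t = rho * sqrt((n-2)/(1-rho^2)) = 2.0580 ~ t(10).
Step 5: Two-sided p-value from the t-distribution with 10 df = 0.066612.
Step 6: alpha = 0.05. fail to reject H0.

rho = 0.5455, p = 0.066612, fail to reject H0 at alpha = 0.05.


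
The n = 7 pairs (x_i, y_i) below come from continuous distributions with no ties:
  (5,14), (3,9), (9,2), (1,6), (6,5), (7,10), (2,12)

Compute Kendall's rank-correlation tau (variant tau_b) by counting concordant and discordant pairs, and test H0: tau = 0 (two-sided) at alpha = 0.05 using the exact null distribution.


Step 1: Enumerate the 21 unordered pairs (i,j) with i<j and classify each by sign(x_j-x_i) * sign(y_j-y_i).
  (1,2):dx=-2,dy=-5->C; (1,3):dx=+4,dy=-12->D; (1,4):dx=-4,dy=-8->C; (1,5):dx=+1,dy=-9->D
  (1,6):dx=+2,dy=-4->D; (1,7):dx=-3,dy=-2->C; (2,3):dx=+6,dy=-7->D; (2,4):dx=-2,dy=-3->C
  (2,5):dx=+3,dy=-4->D; (2,6):dx=+4,dy=+1->C; (2,7):dx=-1,dy=+3->D; (3,4):dx=-8,dy=+4->D
  (3,5):dx=-3,dy=+3->D; (3,6):dx=-2,dy=+8->D; (3,7):dx=-7,dy=+10->D; (4,5):dx=+5,dy=-1->D
  (4,6):dx=+6,dy=+4->C; (4,7):dx=+1,dy=+6->C; (5,6):dx=+1,dy=+5->C; (5,7):dx=-4,dy=+7->D
  (6,7):dx=-5,dy=+2->D
Step 2: C = 8, D = 13, total pairs = 21.
Step 3: tau = (C - D)/(n(n-1)/2) = (8 - 13)/21 = -0.238095.
Step 4: Exact two-sided p-value (enumerate n! = 5040 permutations of y under H0): p = 0.561905.
Step 5: alpha = 0.05. fail to reject H0.

tau_b = -0.2381 (C=8, D=13), p = 0.561905, fail to reject H0.


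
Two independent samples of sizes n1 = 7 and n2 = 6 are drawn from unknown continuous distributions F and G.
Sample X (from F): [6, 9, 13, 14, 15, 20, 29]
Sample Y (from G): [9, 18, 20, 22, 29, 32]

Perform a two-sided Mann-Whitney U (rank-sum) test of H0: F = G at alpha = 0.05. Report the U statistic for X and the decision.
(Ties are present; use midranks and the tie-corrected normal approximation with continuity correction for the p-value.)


Step 1: Combine and sort all 13 observations; assign midranks.
sorted (value, group): (6,X), (9,X), (9,Y), (13,X), (14,X), (15,X), (18,Y), (20,X), (20,Y), (22,Y), (29,X), (29,Y), (32,Y)
ranks: 6->1, 9->2.5, 9->2.5, 13->4, 14->5, 15->6, 18->7, 20->8.5, 20->8.5, 22->10, 29->11.5, 29->11.5, 32->13
Step 2: Rank sum for X: R1 = 1 + 2.5 + 4 + 5 + 6 + 8.5 + 11.5 = 38.5.
Step 3: U_X = R1 - n1(n1+1)/2 = 38.5 - 7*8/2 = 38.5 - 28 = 10.5.
       U_Y = n1*n2 - U_X = 42 - 10.5 = 31.5.
Step 4: Ties are present, so use the tie-corrected normal approximation (with continuity correction) for the p-value.
Step 5: p-value = 0.151431; compare to alpha = 0.05. fail to reject H0.

U_X = 10.5, p = 0.151431, fail to reject H0 at alpha = 0.05.


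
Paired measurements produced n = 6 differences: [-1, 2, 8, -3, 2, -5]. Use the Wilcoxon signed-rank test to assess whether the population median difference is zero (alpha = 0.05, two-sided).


Step 1: Drop any zero differences (none here) and take |d_i|.
|d| = [1, 2, 8, 3, 2, 5]
Step 2: Midrank |d_i| (ties get averaged ranks).
ranks: |1|->1, |2|->2.5, |8|->6, |3|->4, |2|->2.5, |5|->5
Step 3: Attach original signs; sum ranks with positive sign and with negative sign.
W+ = 2.5 + 6 + 2.5 = 11
W- = 1 + 4 + 5 = 10
(Check: W+ + W- = 21 should equal n(n+1)/2 = 21.)
Step 4: Test statistic W = min(W+, W-) = 10.
Step 5: Ties in |d|, so use the tie-corrected normal approximation.
        E[W] = n(n+1)/4 = 6*7/4 = 10.5.
        Tie groups: |d|=2 (t=2); sum(t^3 - t) = 6.
        Var[W] = n(n+1)(2n+1)/24 - sum(t^3-t)/48 = 546/24 - 6/48 = 22.625.
        z = (W - E[W]) / sqrt(Var[W]) = (10 - 10.5) / 4.7566 = -0.1051.
        Two-sided p = 2*Phi(z) = 0.916282.
Step 6: alpha = 0.05. fail to reject H0.

W+ = 11, W- = 10, W = min = 10, p = 0.916282, fail to reject H0.


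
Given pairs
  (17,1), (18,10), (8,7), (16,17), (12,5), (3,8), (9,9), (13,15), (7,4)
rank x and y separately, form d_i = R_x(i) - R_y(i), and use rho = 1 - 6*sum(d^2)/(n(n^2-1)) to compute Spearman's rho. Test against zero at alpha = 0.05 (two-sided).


Step 1: Rank x and y separately (midranks; no ties here).
rank(x): 17->8, 18->9, 8->3, 16->7, 12->5, 3->1, 9->4, 13->6, 7->2
rank(y): 1->1, 10->7, 7->4, 17->9, 5->3, 8->5, 9->6, 15->8, 4->2
Step 2: d_i = R_x(i) - R_y(i); compute d_i^2.
  (8-1)^2=49, (9-7)^2=4, (3-4)^2=1, (7-9)^2=4, (5-3)^2=4, (1-5)^2=16, (4-6)^2=4, (6-8)^2=4, (2-2)^2=0
sum(d^2) = 86.
Step 3: rho = 1 - 6*86 / (9*(9^2 - 1)) = 1 - 516/720 = 0.283333.
Step 4: Under H0, t = rho * sqrt((n-2)/(1-rho^2)) = 0.7817 ~ t(7).
Step 5: Two-sided p-value from the t-distribution with 7 df = 0.460030.
Step 6: alpha = 0.05. fail to reject H0.

rho = 0.2833, p = 0.460030, fail to reject H0 at alpha = 0.05.


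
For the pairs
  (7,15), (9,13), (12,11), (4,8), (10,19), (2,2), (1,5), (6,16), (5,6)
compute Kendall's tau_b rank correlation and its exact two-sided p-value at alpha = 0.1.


Step 1: Enumerate the 36 unordered pairs (i,j) with i<j and classify each by sign(x_j-x_i) * sign(y_j-y_i).
  (1,2):dx=+2,dy=-2->D; (1,3):dx=+5,dy=-4->D; (1,4):dx=-3,dy=-7->C; (1,5):dx=+3,dy=+4->C
  (1,6):dx=-5,dy=-13->C; (1,7):dx=-6,dy=-10->C; (1,8):dx=-1,dy=+1->D; (1,9):dx=-2,dy=-9->C
  (2,3):dx=+3,dy=-2->D; (2,4):dx=-5,dy=-5->C; (2,5):dx=+1,dy=+6->C; (2,6):dx=-7,dy=-11->C
  (2,7):dx=-8,dy=-8->C; (2,8):dx=-3,dy=+3->D; (2,9):dx=-4,dy=-7->C; (3,4):dx=-8,dy=-3->C
  (3,5):dx=-2,dy=+8->D; (3,6):dx=-10,dy=-9->C; (3,7):dx=-11,dy=-6->C; (3,8):dx=-6,dy=+5->D
  (3,9):dx=-7,dy=-5->C; (4,5):dx=+6,dy=+11->C; (4,6):dx=-2,dy=-6->C; (4,7):dx=-3,dy=-3->C
  (4,8):dx=+2,dy=+8->C; (4,9):dx=+1,dy=-2->D; (5,6):dx=-8,dy=-17->C; (5,7):dx=-9,dy=-14->C
  (5,8):dx=-4,dy=-3->C; (5,9):dx=-5,dy=-13->C; (6,7):dx=-1,dy=+3->D; (6,8):dx=+4,dy=+14->C
  (6,9):dx=+3,dy=+4->C; (7,8):dx=+5,dy=+11->C; (7,9):dx=+4,dy=+1->C; (8,9):dx=-1,dy=-10->C
Step 2: C = 27, D = 9, total pairs = 36.
Step 3: tau = (C - D)/(n(n-1)/2) = (27 - 9)/36 = 0.500000.
Step 4: Exact two-sided p-value (enumerate n! = 362880 permutations of y under H0): p = 0.075176.
Step 5: alpha = 0.1. reject H0.

tau_b = 0.5000 (C=27, D=9), p = 0.075176, reject H0.


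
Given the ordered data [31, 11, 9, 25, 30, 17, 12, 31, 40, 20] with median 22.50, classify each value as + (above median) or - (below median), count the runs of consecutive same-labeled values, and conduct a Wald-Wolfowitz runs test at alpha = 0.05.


Step 1: Compute median = 22.50; label A = above, B = below.
Labels in order: ABBAABBAAB  (n_A = 5, n_B = 5)
Step 2: Count runs R = 6.
Step 3: Under H0 (random ordering), E[R] = 2*n_A*n_B/(n_A+n_B) + 1 = 2*5*5/10 + 1 = 6.0000.
        Var[R] = 2*n_A*n_B*(2*n_A*n_B - n_A - n_B) / ((n_A+n_B)^2 * (n_A+n_B-1)) = 2000/900 = 2.2222.
        SD[R] = 1.4907.
Step 4: R = E[R], so z = 0 with no continuity correction.
Step 5: Two-sided p-value via normal approximation = 2*(1 - Phi(|z|)) = 1.000000.
Step 6: alpha = 0.05. fail to reject H0.

R = 6, z = 0.0000, p = 1.000000, fail to reject H0.


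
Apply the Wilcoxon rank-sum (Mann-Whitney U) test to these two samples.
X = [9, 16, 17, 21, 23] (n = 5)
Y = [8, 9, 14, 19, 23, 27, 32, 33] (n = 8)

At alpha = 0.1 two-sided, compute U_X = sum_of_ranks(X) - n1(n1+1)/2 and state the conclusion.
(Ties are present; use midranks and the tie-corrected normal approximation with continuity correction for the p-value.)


Step 1: Combine and sort all 13 observations; assign midranks.
sorted (value, group): (8,Y), (9,X), (9,Y), (14,Y), (16,X), (17,X), (19,Y), (21,X), (23,X), (23,Y), (27,Y), (32,Y), (33,Y)
ranks: 8->1, 9->2.5, 9->2.5, 14->4, 16->5, 17->6, 19->7, 21->8, 23->9.5, 23->9.5, 27->11, 32->12, 33->13
Step 2: Rank sum for X: R1 = 2.5 + 5 + 6 + 8 + 9.5 = 31.
Step 3: U_X = R1 - n1(n1+1)/2 = 31 - 5*6/2 = 31 - 15 = 16.
       U_Y = n1*n2 - U_X = 40 - 16 = 24.
Step 4: Ties are present, so use the tie-corrected normal approximation (with continuity correction) for the p-value.
Step 5: p-value = 0.607419; compare to alpha = 0.1. fail to reject H0.

U_X = 16, p = 0.607419, fail to reject H0 at alpha = 0.1.


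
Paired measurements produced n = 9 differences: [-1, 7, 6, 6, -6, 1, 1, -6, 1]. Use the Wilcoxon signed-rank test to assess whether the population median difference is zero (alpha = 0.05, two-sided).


Step 1: Drop any zero differences (none here) and take |d_i|.
|d| = [1, 7, 6, 6, 6, 1, 1, 6, 1]
Step 2: Midrank |d_i| (ties get averaged ranks).
ranks: |1|->2.5, |7|->9, |6|->6.5, |6|->6.5, |6|->6.5, |1|->2.5, |1|->2.5, |6|->6.5, |1|->2.5
Step 3: Attach original signs; sum ranks with positive sign and with negative sign.
W+ = 9 + 6.5 + 6.5 + 2.5 + 2.5 + 2.5 = 29.5
W- = 2.5 + 6.5 + 6.5 = 15.5
(Check: W+ + W- = 45 should equal n(n+1)/2 = 45.)
Step 4: Test statistic W = min(W+, W-) = 15.5.
Step 5: Ties in |d|, so use the tie-corrected normal approximation.
        E[W] = n(n+1)/4 = 9*10/4 = 22.5.
        Tie groups: |d|=1 (t=4), |d|=6 (t=4); sum(t^3 - t) = 120.
        Var[W] = n(n+1)(2n+1)/24 - sum(t^3-t)/48 = 1710/24 - 120/48 = 68.75.
        z = (W - E[W]) / sqrt(Var[W]) = (15.5 - 22.5) / 8.2916 = -0.8442.
        Two-sided p = 2*Phi(z) = 0.398540.
Step 6: alpha = 0.05. fail to reject H0.

W+ = 29.5, W- = 15.5, W = min = 15.5, p = 0.398540, fail to reject H0.


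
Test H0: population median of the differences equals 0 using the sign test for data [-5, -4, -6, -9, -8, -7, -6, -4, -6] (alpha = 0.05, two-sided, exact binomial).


Step 1: Discard zero differences. Original n = 9; n_eff = number of nonzero differences = 9.
Nonzero differences (with sign): -5, -4, -6, -9, -8, -7, -6, -4, -6
Step 2: Count signs: positive = 0, negative = 9.
Step 3: Under H0: P(positive) = 0.5, so the number of positives S ~ Bin(9, 0.5).
Step 4: Two-sided exact p-value = sum of Bin(9,0.5) probabilities at or below the observed probability = 0.003906.
Step 5: alpha = 0.05. reject H0.

n_eff = 9, pos = 0, neg = 9, p = 0.003906, reject H0.


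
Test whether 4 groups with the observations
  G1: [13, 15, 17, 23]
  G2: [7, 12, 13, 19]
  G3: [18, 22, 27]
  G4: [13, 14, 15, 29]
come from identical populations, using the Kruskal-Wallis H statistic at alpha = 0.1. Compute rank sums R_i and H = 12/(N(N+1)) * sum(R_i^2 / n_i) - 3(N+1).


Step 1: Combine all N = 15 observations and assign midranks.
sorted (value, group, rank): (7,G2,1), (12,G2,2), (13,G1,4), (13,G2,4), (13,G4,4), (14,G4,6), (15,G1,7.5), (15,G4,7.5), (17,G1,9), (18,G3,10), (19,G2,11), (22,G3,12), (23,G1,13), (27,G3,14), (29,G4,15)
Step 2: Sum ranks within each group.
R_1 = 33.5 (n_1 = 4)
R_2 = 18 (n_2 = 4)
R_3 = 36 (n_3 = 3)
R_4 = 32.5 (n_4 = 4)
Step 3: H = 12/(N(N+1)) * sum(R_i^2/n_i) - 3(N+1)
     = 12/(15*16) * (33.5^2/4 + 18^2/4 + 36^2/3 + 32.5^2/4) - 3*16
     = 0.050000 * 1057.62 - 48
     = 4.881250.
Step 4: Ties present; correction factor C = 1 - 30/(15^3 - 15) = 0.991071. Corrected H = 4.881250 / 0.991071 = 4.925225.
Step 5: Under H0, H ~ chi^2(3); p-value = 0.177355.
Step 6: alpha = 0.1. fail to reject H0.

H = 4.9252, df = 3, p = 0.177355, fail to reject H0.


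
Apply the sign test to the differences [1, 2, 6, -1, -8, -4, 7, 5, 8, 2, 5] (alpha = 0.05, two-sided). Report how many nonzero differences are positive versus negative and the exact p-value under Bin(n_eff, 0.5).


Step 1: Discard zero differences. Original n = 11; n_eff = number of nonzero differences = 11.
Nonzero differences (with sign): +1, +2, +6, -1, -8, -4, +7, +5, +8, +2, +5
Step 2: Count signs: positive = 8, negative = 3.
Step 3: Under H0: P(positive) = 0.5, so the number of positives S ~ Bin(11, 0.5).
Step 4: Two-sided exact p-value = sum of Bin(11,0.5) probabilities at or below the observed probability = 0.226562.
Step 5: alpha = 0.05. fail to reject H0.

n_eff = 11, pos = 8, neg = 3, p = 0.226562, fail to reject H0.


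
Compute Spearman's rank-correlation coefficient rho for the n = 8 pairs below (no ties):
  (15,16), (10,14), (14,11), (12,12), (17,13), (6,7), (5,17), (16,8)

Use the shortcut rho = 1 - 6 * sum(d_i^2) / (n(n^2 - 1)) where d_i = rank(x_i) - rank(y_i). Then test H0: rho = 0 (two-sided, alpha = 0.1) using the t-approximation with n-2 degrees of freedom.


Step 1: Rank x and y separately (midranks; no ties here).
rank(x): 15->6, 10->3, 14->5, 12->4, 17->8, 6->2, 5->1, 16->7
rank(y): 16->7, 14->6, 11->3, 12->4, 13->5, 7->1, 17->8, 8->2
Step 2: d_i = R_x(i) - R_y(i); compute d_i^2.
  (6-7)^2=1, (3-6)^2=9, (5-3)^2=4, (4-4)^2=0, (8-5)^2=9, (2-1)^2=1, (1-8)^2=49, (7-2)^2=25
sum(d^2) = 98.
Step 3: rho = 1 - 6*98 / (8*(8^2 - 1)) = 1 - 588/504 = -0.166667.
Step 4: Under H0, t = rho * sqrt((n-2)/(1-rho^2)) = -0.4140 ~ t(6).
Step 5: Two-sided p-value from the t-distribution with 6 df = 0.693239.
Step 6: alpha = 0.1. fail to reject H0.

rho = -0.1667, p = 0.693239, fail to reject H0 at alpha = 0.1.


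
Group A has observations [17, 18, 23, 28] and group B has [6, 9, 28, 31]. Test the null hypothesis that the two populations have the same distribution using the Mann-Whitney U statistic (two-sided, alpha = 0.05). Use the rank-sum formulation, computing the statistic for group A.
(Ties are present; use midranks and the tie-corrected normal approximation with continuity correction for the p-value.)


Step 1: Combine and sort all 8 observations; assign midranks.
sorted (value, group): (6,Y), (9,Y), (17,X), (18,X), (23,X), (28,X), (28,Y), (31,Y)
ranks: 6->1, 9->2, 17->3, 18->4, 23->5, 28->6.5, 28->6.5, 31->8
Step 2: Rank sum for X: R1 = 3 + 4 + 5 + 6.5 = 18.5.
Step 3: U_X = R1 - n1(n1+1)/2 = 18.5 - 4*5/2 = 18.5 - 10 = 8.5.
       U_Y = n1*n2 - U_X = 16 - 8.5 = 7.5.
Step 4: Ties are present, so use the tie-corrected normal approximation (with continuity correction) for the p-value.
Step 5: p-value = 1.000000; compare to alpha = 0.05. fail to reject H0.

U_X = 8.5, p = 1.000000, fail to reject H0 at alpha = 0.05.


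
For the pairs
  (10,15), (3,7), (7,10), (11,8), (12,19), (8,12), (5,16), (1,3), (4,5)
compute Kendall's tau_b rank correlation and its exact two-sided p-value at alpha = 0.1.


Step 1: Enumerate the 36 unordered pairs (i,j) with i<j and classify each by sign(x_j-x_i) * sign(y_j-y_i).
  (1,2):dx=-7,dy=-8->C; (1,3):dx=-3,dy=-5->C; (1,4):dx=+1,dy=-7->D; (1,5):dx=+2,dy=+4->C
  (1,6):dx=-2,dy=-3->C; (1,7):dx=-5,dy=+1->D; (1,8):dx=-9,dy=-12->C; (1,9):dx=-6,dy=-10->C
  (2,3):dx=+4,dy=+3->C; (2,4):dx=+8,dy=+1->C; (2,5):dx=+9,dy=+12->C; (2,6):dx=+5,dy=+5->C
  (2,7):dx=+2,dy=+9->C; (2,8):dx=-2,dy=-4->C; (2,9):dx=+1,dy=-2->D; (3,4):dx=+4,dy=-2->D
  (3,5):dx=+5,dy=+9->C; (3,6):dx=+1,dy=+2->C; (3,7):dx=-2,dy=+6->D; (3,8):dx=-6,dy=-7->C
  (3,9):dx=-3,dy=-5->C; (4,5):dx=+1,dy=+11->C; (4,6):dx=-3,dy=+4->D; (4,7):dx=-6,dy=+8->D
  (4,8):dx=-10,dy=-5->C; (4,9):dx=-7,dy=-3->C; (5,6):dx=-4,dy=-7->C; (5,7):dx=-7,dy=-3->C
  (5,8):dx=-11,dy=-16->C; (5,9):dx=-8,dy=-14->C; (6,7):dx=-3,dy=+4->D; (6,8):dx=-7,dy=-9->C
  (6,9):dx=-4,dy=-7->C; (7,8):dx=-4,dy=-13->C; (7,9):dx=-1,dy=-11->C; (8,9):dx=+3,dy=+2->C
Step 2: C = 28, D = 8, total pairs = 36.
Step 3: tau = (C - D)/(n(n-1)/2) = (28 - 8)/36 = 0.555556.
Step 4: Exact two-sided p-value (enumerate n! = 362880 permutations of y under H0): p = 0.044615.
Step 5: alpha = 0.1. reject H0.

tau_b = 0.5556 (C=28, D=8), p = 0.044615, reject H0.


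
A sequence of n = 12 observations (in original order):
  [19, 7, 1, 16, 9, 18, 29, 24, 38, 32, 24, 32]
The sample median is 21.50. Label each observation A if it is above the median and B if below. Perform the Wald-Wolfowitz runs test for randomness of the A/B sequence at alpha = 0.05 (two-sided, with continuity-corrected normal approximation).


Step 1: Compute median = 21.50; label A = above, B = below.
Labels in order: BBBBBBAAAAAA  (n_A = 6, n_B = 6)
Step 2: Count runs R = 2.
Step 3: Under H0 (random ordering), E[R] = 2*n_A*n_B/(n_A+n_B) + 1 = 2*6*6/12 + 1 = 7.0000.
        Var[R] = 2*n_A*n_B*(2*n_A*n_B - n_A - n_B) / ((n_A+n_B)^2 * (n_A+n_B-1)) = 4320/1584 = 2.7273.
        SD[R] = 1.6514.
Step 4: Continuity-corrected z = (R + 0.5 - E[R]) / SD[R] = (2 + 0.5 - 7.0000) / 1.6514 = -2.7249.
Step 5: Two-sided p-value via normal approximation = 2*(1 - Phi(|z|)) = 0.006432.
Step 6: alpha = 0.05. reject H0.

R = 2, z = -2.7249, p = 0.006432, reject H0.


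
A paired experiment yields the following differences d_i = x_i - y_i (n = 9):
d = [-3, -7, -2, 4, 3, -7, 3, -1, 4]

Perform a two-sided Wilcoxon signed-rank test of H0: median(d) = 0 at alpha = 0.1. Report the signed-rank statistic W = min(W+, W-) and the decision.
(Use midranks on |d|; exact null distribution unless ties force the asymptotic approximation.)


Step 1: Drop any zero differences (none here) and take |d_i|.
|d| = [3, 7, 2, 4, 3, 7, 3, 1, 4]
Step 2: Midrank |d_i| (ties get averaged ranks).
ranks: |3|->4, |7|->8.5, |2|->2, |4|->6.5, |3|->4, |7|->8.5, |3|->4, |1|->1, |4|->6.5
Step 3: Attach original signs; sum ranks with positive sign and with negative sign.
W+ = 6.5 + 4 + 4 + 6.5 = 21
W- = 4 + 8.5 + 2 + 8.5 + 1 = 24
(Check: W+ + W- = 45 should equal n(n+1)/2 = 45.)
Step 4: Test statistic W = min(W+, W-) = 21.
Step 5: Ties in |d|, so use the tie-corrected normal approximation.
        E[W] = n(n+1)/4 = 9*10/4 = 22.5.
        Tie groups: |d|=3 (t=3), |d|=4 (t=2), |d|=7 (t=2); sum(t^3 - t) = 36.
        Var[W] = n(n+1)(2n+1)/24 - sum(t^3-t)/48 = 1710/24 - 36/48 = 70.5.
        z = (W - E[W]) / sqrt(Var[W]) = (21 - 22.5) / 8.3964 = -0.1786.
        Two-sided p = 2*Phi(z) = 0.858215.
Step 6: alpha = 0.1. fail to reject H0.

W+ = 21, W- = 24, W = min = 21, p = 0.858215, fail to reject H0.


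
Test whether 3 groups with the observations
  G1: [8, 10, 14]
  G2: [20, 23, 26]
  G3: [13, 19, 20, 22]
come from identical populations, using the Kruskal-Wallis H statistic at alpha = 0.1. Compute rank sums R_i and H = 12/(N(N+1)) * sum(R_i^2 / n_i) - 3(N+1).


Step 1: Combine all N = 10 observations and assign midranks.
sorted (value, group, rank): (8,G1,1), (10,G1,2), (13,G3,3), (14,G1,4), (19,G3,5), (20,G2,6.5), (20,G3,6.5), (22,G3,8), (23,G2,9), (26,G2,10)
Step 2: Sum ranks within each group.
R_1 = 7 (n_1 = 3)
R_2 = 25.5 (n_2 = 3)
R_3 = 22.5 (n_3 = 4)
Step 3: H = 12/(N(N+1)) * sum(R_i^2/n_i) - 3(N+1)
     = 12/(10*11) * (7^2/3 + 25.5^2/3 + 22.5^2/4) - 3*11
     = 0.109091 * 359.646 - 33
     = 6.234091.
Step 4: Ties present; correction factor C = 1 - 6/(10^3 - 10) = 0.993939. Corrected H = 6.234091 / 0.993939 = 6.272104.
Step 5: Under H0, H ~ chi^2(2); p-value = 0.043454.
Step 6: alpha = 0.1. reject H0.

H = 6.2721, df = 2, p = 0.043454, reject H0.


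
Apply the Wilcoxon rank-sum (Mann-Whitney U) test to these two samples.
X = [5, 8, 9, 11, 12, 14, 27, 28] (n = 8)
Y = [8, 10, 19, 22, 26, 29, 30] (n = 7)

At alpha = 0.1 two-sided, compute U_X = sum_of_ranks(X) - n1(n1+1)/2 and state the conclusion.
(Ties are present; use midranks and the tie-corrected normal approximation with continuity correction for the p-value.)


Step 1: Combine and sort all 15 observations; assign midranks.
sorted (value, group): (5,X), (8,X), (8,Y), (9,X), (10,Y), (11,X), (12,X), (14,X), (19,Y), (22,Y), (26,Y), (27,X), (28,X), (29,Y), (30,Y)
ranks: 5->1, 8->2.5, 8->2.5, 9->4, 10->5, 11->6, 12->7, 14->8, 19->9, 22->10, 26->11, 27->12, 28->13, 29->14, 30->15
Step 2: Rank sum for X: R1 = 1 + 2.5 + 4 + 6 + 7 + 8 + 12 + 13 = 53.5.
Step 3: U_X = R1 - n1(n1+1)/2 = 53.5 - 8*9/2 = 53.5 - 36 = 17.5.
       U_Y = n1*n2 - U_X = 56 - 17.5 = 38.5.
Step 4: Ties are present, so use the tie-corrected normal approximation (with continuity correction) for the p-value.
Step 5: p-value = 0.246738; compare to alpha = 0.1. fail to reject H0.

U_X = 17.5, p = 0.246738, fail to reject H0 at alpha = 0.1.


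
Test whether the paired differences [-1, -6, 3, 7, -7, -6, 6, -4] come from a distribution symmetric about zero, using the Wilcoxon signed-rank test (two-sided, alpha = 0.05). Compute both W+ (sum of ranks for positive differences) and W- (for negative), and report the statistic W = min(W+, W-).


Step 1: Drop any zero differences (none here) and take |d_i|.
|d| = [1, 6, 3, 7, 7, 6, 6, 4]
Step 2: Midrank |d_i| (ties get averaged ranks).
ranks: |1|->1, |6|->5, |3|->2, |7|->7.5, |7|->7.5, |6|->5, |6|->5, |4|->3
Step 3: Attach original signs; sum ranks with positive sign and with negative sign.
W+ = 2 + 7.5 + 5 = 14.5
W- = 1 + 5 + 7.5 + 5 + 3 = 21.5
(Check: W+ + W- = 36 should equal n(n+1)/2 = 36.)
Step 4: Test statistic W = min(W+, W-) = 14.5.
Step 5: Ties in |d|, so use the tie-corrected normal approximation.
        E[W] = n(n+1)/4 = 8*9/4 = 18.
        Tie groups: |d|=6 (t=3), |d|=7 (t=2); sum(t^3 - t) = 30.
        Var[W] = n(n+1)(2n+1)/24 - sum(t^3-t)/48 = 1224/24 - 30/48 = 50.375.
        z = (W - E[W]) / sqrt(Var[W]) = (14.5 - 18) / 7.0975 = -0.4931.
        Two-sided p = 2*Phi(z) = 0.621921.
Step 6: alpha = 0.05. fail to reject H0.

W+ = 14.5, W- = 21.5, W = min = 14.5, p = 0.621921, fail to reject H0.


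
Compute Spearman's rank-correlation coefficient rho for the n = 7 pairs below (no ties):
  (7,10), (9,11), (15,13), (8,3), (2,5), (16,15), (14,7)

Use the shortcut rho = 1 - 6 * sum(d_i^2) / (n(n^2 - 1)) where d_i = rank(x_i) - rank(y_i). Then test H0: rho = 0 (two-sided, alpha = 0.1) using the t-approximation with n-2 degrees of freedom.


Step 1: Rank x and y separately (midranks; no ties here).
rank(x): 7->2, 9->4, 15->6, 8->3, 2->1, 16->7, 14->5
rank(y): 10->4, 11->5, 13->6, 3->1, 5->2, 15->7, 7->3
Step 2: d_i = R_x(i) - R_y(i); compute d_i^2.
  (2-4)^2=4, (4-5)^2=1, (6-6)^2=0, (3-1)^2=4, (1-2)^2=1, (7-7)^2=0, (5-3)^2=4
sum(d^2) = 14.
Step 3: rho = 1 - 6*14 / (7*(7^2 - 1)) = 1 - 84/336 = 0.750000.
Step 4: Under H0, t = rho * sqrt((n-2)/(1-rho^2)) = 2.5355 ~ t(5).
Step 5: Two-sided p-value from the t-distribution with 5 df = 0.052181.
Step 6: alpha = 0.1. reject H0.

rho = 0.7500, p = 0.052181, reject H0 at alpha = 0.1.


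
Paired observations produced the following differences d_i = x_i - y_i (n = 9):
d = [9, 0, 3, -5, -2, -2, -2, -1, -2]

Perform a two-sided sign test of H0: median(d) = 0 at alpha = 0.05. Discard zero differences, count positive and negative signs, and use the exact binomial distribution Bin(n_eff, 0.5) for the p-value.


Step 1: Discard zero differences. Original n = 9; n_eff = number of nonzero differences = 8.
Nonzero differences (with sign): +9, +3, -5, -2, -2, -2, -1, -2
Step 2: Count signs: positive = 2, negative = 6.
Step 3: Under H0: P(positive) = 0.5, so the number of positives S ~ Bin(8, 0.5).
Step 4: Two-sided exact p-value = sum of Bin(8,0.5) probabilities at or below the observed probability = 0.289062.
Step 5: alpha = 0.05. fail to reject H0.

n_eff = 8, pos = 2, neg = 6, p = 0.289062, fail to reject H0.


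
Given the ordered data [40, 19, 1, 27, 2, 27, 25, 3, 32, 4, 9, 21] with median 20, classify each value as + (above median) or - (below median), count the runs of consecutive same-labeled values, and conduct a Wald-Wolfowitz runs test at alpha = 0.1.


Step 1: Compute median = 20; label A = above, B = below.
Labels in order: ABBABAABABBA  (n_A = 6, n_B = 6)
Step 2: Count runs R = 9.
Step 3: Under H0 (random ordering), E[R] = 2*n_A*n_B/(n_A+n_B) + 1 = 2*6*6/12 + 1 = 7.0000.
        Var[R] = 2*n_A*n_B*(2*n_A*n_B - n_A - n_B) / ((n_A+n_B)^2 * (n_A+n_B-1)) = 4320/1584 = 2.7273.
        SD[R] = 1.6514.
Step 4: Continuity-corrected z = (R - 0.5 - E[R]) / SD[R] = (9 - 0.5 - 7.0000) / 1.6514 = 0.9083.
Step 5: Two-sided p-value via normal approximation = 2*(1 - Phi(|z|)) = 0.363722.
Step 6: alpha = 0.1. fail to reject H0.

R = 9, z = 0.9083, p = 0.363722, fail to reject H0.


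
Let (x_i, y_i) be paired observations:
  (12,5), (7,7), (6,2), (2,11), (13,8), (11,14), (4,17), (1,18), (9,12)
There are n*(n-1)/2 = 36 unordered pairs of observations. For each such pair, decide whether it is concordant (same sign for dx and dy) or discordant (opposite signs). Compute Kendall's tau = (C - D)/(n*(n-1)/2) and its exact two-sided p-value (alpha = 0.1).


Step 1: Enumerate the 36 unordered pairs (i,j) with i<j and classify each by sign(x_j-x_i) * sign(y_j-y_i).
  (1,2):dx=-5,dy=+2->D; (1,3):dx=-6,dy=-3->C; (1,4):dx=-10,dy=+6->D; (1,5):dx=+1,dy=+3->C
  (1,6):dx=-1,dy=+9->D; (1,7):dx=-8,dy=+12->D; (1,8):dx=-11,dy=+13->D; (1,9):dx=-3,dy=+7->D
  (2,3):dx=-1,dy=-5->C; (2,4):dx=-5,dy=+4->D; (2,5):dx=+6,dy=+1->C; (2,6):dx=+4,dy=+7->C
  (2,7):dx=-3,dy=+10->D; (2,8):dx=-6,dy=+11->D; (2,9):dx=+2,dy=+5->C; (3,4):dx=-4,dy=+9->D
  (3,5):dx=+7,dy=+6->C; (3,6):dx=+5,dy=+12->C; (3,7):dx=-2,dy=+15->D; (3,8):dx=-5,dy=+16->D
  (3,9):dx=+3,dy=+10->C; (4,5):dx=+11,dy=-3->D; (4,6):dx=+9,dy=+3->C; (4,7):dx=+2,dy=+6->C
  (4,8):dx=-1,dy=+7->D; (4,9):dx=+7,dy=+1->C; (5,6):dx=-2,dy=+6->D; (5,7):dx=-9,dy=+9->D
  (5,8):dx=-12,dy=+10->D; (5,9):dx=-4,dy=+4->D; (6,7):dx=-7,dy=+3->D; (6,8):dx=-10,dy=+4->D
  (6,9):dx=-2,dy=-2->C; (7,8):dx=-3,dy=+1->D; (7,9):dx=+5,dy=-5->D; (8,9):dx=+8,dy=-6->D
Step 2: C = 13, D = 23, total pairs = 36.
Step 3: tau = (C - D)/(n(n-1)/2) = (13 - 23)/36 = -0.277778.
Step 4: Exact two-sided p-value (enumerate n! = 362880 permutations of y under H0): p = 0.358488.
Step 5: alpha = 0.1. fail to reject H0.

tau_b = -0.2778 (C=13, D=23), p = 0.358488, fail to reject H0.


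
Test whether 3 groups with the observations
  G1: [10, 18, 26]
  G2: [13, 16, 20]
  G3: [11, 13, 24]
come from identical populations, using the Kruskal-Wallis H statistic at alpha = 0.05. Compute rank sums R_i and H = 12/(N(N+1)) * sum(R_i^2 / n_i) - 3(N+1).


Step 1: Combine all N = 9 observations and assign midranks.
sorted (value, group, rank): (10,G1,1), (11,G3,2), (13,G2,3.5), (13,G3,3.5), (16,G2,5), (18,G1,6), (20,G2,7), (24,G3,8), (26,G1,9)
Step 2: Sum ranks within each group.
R_1 = 16 (n_1 = 3)
R_2 = 15.5 (n_2 = 3)
R_3 = 13.5 (n_3 = 3)
Step 3: H = 12/(N(N+1)) * sum(R_i^2/n_i) - 3(N+1)
     = 12/(9*10) * (16^2/3 + 15.5^2/3 + 13.5^2/3) - 3*10
     = 0.133333 * 226.167 - 30
     = 0.155556.
Step 4: Ties present; correction factor C = 1 - 6/(9^3 - 9) = 0.991667. Corrected H = 0.155556 / 0.991667 = 0.156863.
Step 5: Under H0, H ~ chi^2(2); p-value = 0.924566.
Step 6: alpha = 0.05. fail to reject H0.

H = 0.1569, df = 2, p = 0.924566, fail to reject H0.


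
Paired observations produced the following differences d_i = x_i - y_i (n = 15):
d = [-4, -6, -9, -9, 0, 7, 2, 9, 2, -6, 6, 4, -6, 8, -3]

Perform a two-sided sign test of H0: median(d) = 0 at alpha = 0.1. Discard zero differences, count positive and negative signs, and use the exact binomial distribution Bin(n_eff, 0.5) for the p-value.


Step 1: Discard zero differences. Original n = 15; n_eff = number of nonzero differences = 14.
Nonzero differences (with sign): -4, -6, -9, -9, +7, +2, +9, +2, -6, +6, +4, -6, +8, -3
Step 2: Count signs: positive = 7, negative = 7.
Step 3: Under H0: P(positive) = 0.5, so the number of positives S ~ Bin(14, 0.5).
Step 4: Two-sided exact p-value = sum of Bin(14,0.5) probabilities at or below the observed probability = 1.000000.
Step 5: alpha = 0.1. fail to reject H0.

n_eff = 14, pos = 7, neg = 7, p = 1.000000, fail to reject H0.


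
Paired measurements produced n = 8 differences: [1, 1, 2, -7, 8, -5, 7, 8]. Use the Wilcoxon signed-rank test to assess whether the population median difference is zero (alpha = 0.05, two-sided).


Step 1: Drop any zero differences (none here) and take |d_i|.
|d| = [1, 1, 2, 7, 8, 5, 7, 8]
Step 2: Midrank |d_i| (ties get averaged ranks).
ranks: |1|->1.5, |1|->1.5, |2|->3, |7|->5.5, |8|->7.5, |5|->4, |7|->5.5, |8|->7.5
Step 3: Attach original signs; sum ranks with positive sign and with negative sign.
W+ = 1.5 + 1.5 + 3 + 7.5 + 5.5 + 7.5 = 26.5
W- = 5.5 + 4 = 9.5
(Check: W+ + W- = 36 should equal n(n+1)/2 = 36.)
Step 4: Test statistic W = min(W+, W-) = 9.5.
Step 5: Ties in |d|, so use the tie-corrected normal approximation.
        E[W] = n(n+1)/4 = 8*9/4 = 18.
        Tie groups: |d|=1 (t=2), |d|=7 (t=2), |d|=8 (t=2); sum(t^3 - t) = 18.
        Var[W] = n(n+1)(2n+1)/24 - sum(t^3-t)/48 = 1224/24 - 18/48 = 50.625.
        z = (W - E[W]) / sqrt(Var[W]) = (9.5 - 18) / 7.1151 = -1.1946.
        Two-sided p = 2*Phi(z) = 0.232228.
Step 6: alpha = 0.05. fail to reject H0.

W+ = 26.5, W- = 9.5, W = min = 9.5, p = 0.232228, fail to reject H0.


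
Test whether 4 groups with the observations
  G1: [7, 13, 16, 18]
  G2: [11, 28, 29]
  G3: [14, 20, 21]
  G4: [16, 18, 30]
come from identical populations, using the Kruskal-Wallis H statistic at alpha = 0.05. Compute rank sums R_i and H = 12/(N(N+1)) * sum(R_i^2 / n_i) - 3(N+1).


Step 1: Combine all N = 13 observations and assign midranks.
sorted (value, group, rank): (7,G1,1), (11,G2,2), (13,G1,3), (14,G3,4), (16,G1,5.5), (16,G4,5.5), (18,G1,7.5), (18,G4,7.5), (20,G3,9), (21,G3,10), (28,G2,11), (29,G2,12), (30,G4,13)
Step 2: Sum ranks within each group.
R_1 = 17 (n_1 = 4)
R_2 = 25 (n_2 = 3)
R_3 = 23 (n_3 = 3)
R_4 = 26 (n_4 = 3)
Step 3: H = 12/(N(N+1)) * sum(R_i^2/n_i) - 3(N+1)
     = 12/(13*14) * (17^2/4 + 25^2/3 + 23^2/3 + 26^2/3) - 3*14
     = 0.065934 * 682.25 - 42
     = 2.983516.
Step 4: Ties present; correction factor C = 1 - 12/(13^3 - 13) = 0.994505. Corrected H = 2.983516 / 0.994505 = 3.000000.
Step 5: Under H0, H ~ chi^2(3); p-value = 0.391625.
Step 6: alpha = 0.05. fail to reject H0.

H = 3.0000, df = 3, p = 0.391625, fail to reject H0.


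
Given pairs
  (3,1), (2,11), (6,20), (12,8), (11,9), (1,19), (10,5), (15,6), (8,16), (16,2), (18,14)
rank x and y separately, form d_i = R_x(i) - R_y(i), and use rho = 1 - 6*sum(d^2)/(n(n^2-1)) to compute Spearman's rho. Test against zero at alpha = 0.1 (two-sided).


Step 1: Rank x and y separately (midranks; no ties here).
rank(x): 3->3, 2->2, 6->4, 12->8, 11->7, 1->1, 10->6, 15->9, 8->5, 16->10, 18->11
rank(y): 1->1, 11->7, 20->11, 8->5, 9->6, 19->10, 5->3, 6->4, 16->9, 2->2, 14->8
Step 2: d_i = R_x(i) - R_y(i); compute d_i^2.
  (3-1)^2=4, (2-7)^2=25, (4-11)^2=49, (8-5)^2=9, (7-6)^2=1, (1-10)^2=81, (6-3)^2=9, (9-4)^2=25, (5-9)^2=16, (10-2)^2=64, (11-8)^2=9
sum(d^2) = 292.
Step 3: rho = 1 - 6*292 / (11*(11^2 - 1)) = 1 - 1752/1320 = -0.327273.
Step 4: Under H0, t = rho * sqrt((n-2)/(1-rho^2)) = -1.0390 ~ t(9).
Step 5: Two-sided p-value from the t-distribution with 9 df = 0.325895.
Step 6: alpha = 0.1. fail to reject H0.

rho = -0.3273, p = 0.325895, fail to reject H0 at alpha = 0.1.


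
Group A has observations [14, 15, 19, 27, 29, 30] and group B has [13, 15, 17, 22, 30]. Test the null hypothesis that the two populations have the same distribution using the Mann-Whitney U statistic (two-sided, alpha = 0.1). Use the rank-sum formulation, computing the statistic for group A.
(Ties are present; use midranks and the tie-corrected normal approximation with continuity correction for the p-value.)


Step 1: Combine and sort all 11 observations; assign midranks.
sorted (value, group): (13,Y), (14,X), (15,X), (15,Y), (17,Y), (19,X), (22,Y), (27,X), (29,X), (30,X), (30,Y)
ranks: 13->1, 14->2, 15->3.5, 15->3.5, 17->5, 19->6, 22->7, 27->8, 29->9, 30->10.5, 30->10.5
Step 2: Rank sum for X: R1 = 2 + 3.5 + 6 + 8 + 9 + 10.5 = 39.
Step 3: U_X = R1 - n1(n1+1)/2 = 39 - 6*7/2 = 39 - 21 = 18.
       U_Y = n1*n2 - U_X = 30 - 18 = 12.
Step 4: Ties are present, so use the tie-corrected normal approximation (with continuity correction) for the p-value.
Step 5: p-value = 0.646576; compare to alpha = 0.1. fail to reject H0.

U_X = 18, p = 0.646576, fail to reject H0 at alpha = 0.1.
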